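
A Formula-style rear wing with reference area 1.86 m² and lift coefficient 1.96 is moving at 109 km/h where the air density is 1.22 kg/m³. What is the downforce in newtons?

Convert speed: v = 109 km/h ÷ 3.6 = 30.28 m/s.
L = ½ρv²S·CL = ½ × 1.22 × 30.28² × 1.86 × 1.96 = 2040 N

L = 2040 N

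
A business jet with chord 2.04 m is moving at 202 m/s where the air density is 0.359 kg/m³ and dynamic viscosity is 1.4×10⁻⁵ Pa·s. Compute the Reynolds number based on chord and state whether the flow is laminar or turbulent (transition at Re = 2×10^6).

Re = ρ·v·c/μ = 0.359 × 202 × 2.04 / (1.4×10⁻⁵) = 1.06×10^7
Since 1.06×10^7 > 2×10^6, the flow is turbulent.

Re = 1.06×10^7 (turbulent)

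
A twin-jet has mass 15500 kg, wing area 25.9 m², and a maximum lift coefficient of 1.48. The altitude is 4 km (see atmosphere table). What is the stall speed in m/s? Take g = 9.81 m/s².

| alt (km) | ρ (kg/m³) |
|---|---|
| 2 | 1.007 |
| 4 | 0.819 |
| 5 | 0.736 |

V_stall = 98.4 m/s

At 4 km, from the table: ρ = 0.819 kg/m³.
Weight W = mg = 15500 × 9.81 = 1.521×10^5 N.
From L = ½ρV²S·CL,max = W: V_stall = √(2W/(ρSCL,max)) = √(2·1.521×10^5/(0.819·25.9·1.48))
V_stall = √9687 = 98.4 m/s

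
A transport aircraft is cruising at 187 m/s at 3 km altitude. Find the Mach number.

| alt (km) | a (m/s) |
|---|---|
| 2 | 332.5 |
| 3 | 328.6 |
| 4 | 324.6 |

At 3 km, from the table: a = 328.6 m/s.
M = v/a = 187 / 328.6 = 0.569

M = 0.569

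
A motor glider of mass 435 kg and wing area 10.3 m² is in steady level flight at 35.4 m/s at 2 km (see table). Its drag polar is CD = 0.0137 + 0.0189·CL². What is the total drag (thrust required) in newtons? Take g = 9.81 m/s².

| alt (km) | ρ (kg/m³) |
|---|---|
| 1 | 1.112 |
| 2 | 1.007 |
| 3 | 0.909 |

D = 142 N

At 2 km, from the table: ρ = 1.007 kg/m³.
Weight W = mg = 435 × 9.81 = 4267.4 N; in level flight L = W.
q = ½ρv² = ½ × 1.007 × 35.4² = 631 Pa.
CL = 2W/(ρv²S) = 2×4267.4/(1.007×35.4²×10.3) = 0.6566.
CD = 0.0137 + 0.0189 × 0.6566² = 0.02185.
D = q·S·CD = 631 × 10.3 × 0.02185 = 142 N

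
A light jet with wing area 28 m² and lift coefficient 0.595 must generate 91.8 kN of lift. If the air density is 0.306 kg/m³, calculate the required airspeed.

v = 190 m/s

L = ½ρv²S·CL ⇒ v = √(2L/(ρ·S·CL))
v = √(2 × 91800 / (0.306 × 28 × 0.595)) = √36010 = 190 m/s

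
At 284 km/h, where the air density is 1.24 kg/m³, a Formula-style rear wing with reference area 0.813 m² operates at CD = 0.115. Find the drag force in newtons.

Convert speed: v = 284 km/h ÷ 3.6 = 78.89 m/s.
D = ½ρv²S·CD = ½ × 1.24 × 78.89² × 0.813 × 0.115 = 361 N

D = 361 N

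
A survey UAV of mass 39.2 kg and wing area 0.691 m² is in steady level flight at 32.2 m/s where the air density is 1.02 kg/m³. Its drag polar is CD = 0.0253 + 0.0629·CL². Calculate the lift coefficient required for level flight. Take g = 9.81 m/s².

In steady level flight, lift balances weight: W = mg = 39.2 × 9.81 = 384.55 N.
q = ½ρv² = ½ × 1.02 × 32.2² = 528.8 Pa.
CL = 2W/(ρv²S) = 2×384.55/(1.02×32.2²×0.691) = 1.052.

CL = 1.05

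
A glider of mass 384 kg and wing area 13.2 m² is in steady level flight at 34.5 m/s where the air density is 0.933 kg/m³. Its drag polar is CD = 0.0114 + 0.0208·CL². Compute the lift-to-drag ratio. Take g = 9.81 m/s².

In steady level flight, lift balances weight: W = mg = 384 × 9.81 = 3767 N.
Dynamic pressure q = 0.5 × 0.933 × 34.5² = 555.3 Pa.
CL = 2W/(ρv²S) = 2×3767/(0.933×34.5²×13.2) = 0.514.
CD = 0.0114 + 0.0208 × 0.514² = 0.01689.
L/D = CL/CD = 0.514 / 0.01689 = 30.4

L/D = 30.4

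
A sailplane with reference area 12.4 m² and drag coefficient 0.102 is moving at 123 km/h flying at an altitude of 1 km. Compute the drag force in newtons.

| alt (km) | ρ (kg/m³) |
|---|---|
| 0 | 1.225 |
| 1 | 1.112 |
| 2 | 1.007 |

At 1 km, from the table: ρ = 1.112 kg/m³.
Convert speed: v = 123 km/h ÷ 3.6 = 34.17 m/s.
D = ½ρv²S·CD = ½ × 1.112 × 34.17² × 12.4 × 0.102 = 821 N

D = 821 N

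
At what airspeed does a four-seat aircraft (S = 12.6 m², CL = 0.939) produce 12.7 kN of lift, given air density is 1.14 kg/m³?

L = ½ρv²S·CL ⇒ v = √(2L/(ρ·S·CL))
v = √(2 × 12700 / (1.14 × 12.6 × 0.939)) = √1883 = 43.4 m/s

v = 43.4 m/s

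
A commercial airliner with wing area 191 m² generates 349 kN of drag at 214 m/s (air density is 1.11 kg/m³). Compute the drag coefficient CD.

From D = ½ρv²S·CD, rearranging gives CD = 2D/(ρv²S).
CD = 2 × 3.49×10^5 / (1.11 × 214² × 191) = 0.0719

CD = 0.0719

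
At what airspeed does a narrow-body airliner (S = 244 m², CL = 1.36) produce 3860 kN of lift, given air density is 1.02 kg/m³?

L = ½ρv²S·CL ⇒ v = √(2L/(ρ·S·CL))
v = √(2 × 3.86×10^6 / (1.02 × 244 × 1.36)) = √22810 = 151 m/s

v = 151 m/s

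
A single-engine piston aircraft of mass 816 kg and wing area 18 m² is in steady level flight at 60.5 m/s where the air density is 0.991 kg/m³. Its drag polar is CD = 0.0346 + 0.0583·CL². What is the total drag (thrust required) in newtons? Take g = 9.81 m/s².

Weight W = mg = 816 × 9.81 = 8005 N; in level flight L = W.
Dynamic pressure q = 0.5 × 0.991 × 60.5² = 1814 Pa.
Required CL = L/(qS) = 8005/(1814·18) = 0.2452.
CD = 0.0346 + 0.0583 × 0.2452² = 0.03811.
D = q·S·CD = 1814 × 18 × 0.03811 = 1244 N

D = 1240 N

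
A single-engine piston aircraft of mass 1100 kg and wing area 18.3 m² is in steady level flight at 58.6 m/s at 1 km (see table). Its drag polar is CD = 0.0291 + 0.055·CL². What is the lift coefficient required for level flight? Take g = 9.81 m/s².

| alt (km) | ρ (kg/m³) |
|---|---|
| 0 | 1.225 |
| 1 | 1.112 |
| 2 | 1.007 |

At 1 km, from the table: ρ = 1.112 kg/m³.
In steady level flight, lift balances weight: W = mg = 1100 × 9.81 = 10791 N.
q = ½ρv² = ½ × 1.112 × 58.6² = 1909 Pa.
Required CL = L/(qS) = 10791/(1909·18.3) = 0.3088.

CL = 0.309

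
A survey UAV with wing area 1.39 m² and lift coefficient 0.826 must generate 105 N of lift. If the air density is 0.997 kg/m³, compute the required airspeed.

L = ½ρv²S·CL ⇒ v = √(2L/(ρ·S·CL))
v = √(2 × 105 / (0.997 × 1.39 × 0.826)) = √183.5 = 13.5 m/s

v = 13.5 m/s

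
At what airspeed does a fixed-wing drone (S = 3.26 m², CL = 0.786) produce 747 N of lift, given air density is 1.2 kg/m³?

L = ½ρv²S·CL ⇒ v = √(2L/(ρ·S·CL))
v = √(2 × 747 / (1.2 × 3.26 × 0.786)) = √485.9 = 22 m/s

v = 22 m/s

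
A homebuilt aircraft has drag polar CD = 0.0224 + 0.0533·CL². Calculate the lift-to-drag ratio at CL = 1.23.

L/D = 11.9

CD = 0.0224 + 0.0533 × 1.23² = 0.103
L/D = CL/CD = 1.23 / 0.103 = 11.9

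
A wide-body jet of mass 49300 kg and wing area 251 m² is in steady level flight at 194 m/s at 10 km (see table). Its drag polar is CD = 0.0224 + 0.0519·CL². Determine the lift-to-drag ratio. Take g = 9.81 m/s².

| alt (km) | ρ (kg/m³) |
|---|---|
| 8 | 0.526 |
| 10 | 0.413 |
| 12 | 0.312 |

At 10 km, from the table: ρ = 0.413 kg/m³.
Level flight ⇒ L = W = m·g = 49300 × 9.81 = 4.8363×10^5 N.
Dynamic pressure q = 0.5 × 0.413 × 194² = 7772 Pa.
CL = W/(q·S) = 4.8363×10^5 / (7772 × 251) = 0.2479.
CD = 0.0224 + 0.0519 × 0.2479² = 0.02559.
L/D = CL/CD = 0.2479 / 0.02559 = 9.69

L/D = 9.69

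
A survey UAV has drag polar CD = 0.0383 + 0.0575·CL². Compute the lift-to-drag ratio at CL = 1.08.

L/D = 10.2

CD = 0.0383 + 0.0575 × 1.08² = 0.1054
L/D = CL/CD = 1.08 / 0.1054 = 10.2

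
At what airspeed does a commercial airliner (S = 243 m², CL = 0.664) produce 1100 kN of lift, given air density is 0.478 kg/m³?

v = 169 m/s

L = ½ρv²S·CL ⇒ v = √(2L/(ρ·S·CL))
v = √(2 × 1.1×10^6 / (0.478 × 243 × 0.664)) = √28520 = 169 m/s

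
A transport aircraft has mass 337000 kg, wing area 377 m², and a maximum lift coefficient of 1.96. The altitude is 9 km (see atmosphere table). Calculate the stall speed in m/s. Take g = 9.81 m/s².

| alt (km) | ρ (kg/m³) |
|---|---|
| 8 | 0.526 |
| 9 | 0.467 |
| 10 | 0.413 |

V_stall = 138 m/s

At 9 km, from the table: ρ = 0.467 kg/m³.
At stall, lift equals weight: L = W = m·g = 337000 × 9.81 = 3.306×10^6 N.
From L = ½ρV²S·CL,max = W: V_stall = √(2W/(ρSCL,max)) = √(2·3.306×10^6/(0.467·377·1.96))
V_stall = √19160 = 138 m/s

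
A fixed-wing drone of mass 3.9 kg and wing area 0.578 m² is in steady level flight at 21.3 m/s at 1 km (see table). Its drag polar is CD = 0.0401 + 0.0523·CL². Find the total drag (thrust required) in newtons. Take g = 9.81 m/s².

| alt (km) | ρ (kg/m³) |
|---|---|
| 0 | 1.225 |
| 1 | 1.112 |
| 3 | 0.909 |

At 1 km, from the table: ρ = 1.112 kg/m³.
Level flight ⇒ L = W = m·g = 3.9 × 9.81 = 38.259 N.
q = ½ρv² = ½ × 1.112 × 21.3² = 252.3 Pa.
Required CL = L/(qS) = 38.259/(252.3·0.578) = 0.2624.
CD = 0.0401 + 0.0523 × 0.2624² = 0.0437.
D = q·S·CD = 252.3 × 0.578 × 0.0437 = 6.372 N

D = 6.37 N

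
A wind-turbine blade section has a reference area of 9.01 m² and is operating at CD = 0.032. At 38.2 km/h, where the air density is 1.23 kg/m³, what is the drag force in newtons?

Convert speed: v = 38.2 km/h ÷ 3.6 = 10.61 m/s.
Dynamic pressure q = ½ρv² = ½ × 1.23 × 10.61² = 69.25 Pa.
D = q·S·CD = 69.25 × 9.01 × 0.032 = 20 N

D = 20 N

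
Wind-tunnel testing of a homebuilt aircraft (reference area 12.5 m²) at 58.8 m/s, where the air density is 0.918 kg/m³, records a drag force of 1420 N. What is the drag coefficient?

From D = ½ρv²S·CD, rearranging gives CD = 2D/(ρv²S).
CD = 2 × 1420 / (0.918 × 58.8² × 12.5) = 0.0716

CD = 0.0716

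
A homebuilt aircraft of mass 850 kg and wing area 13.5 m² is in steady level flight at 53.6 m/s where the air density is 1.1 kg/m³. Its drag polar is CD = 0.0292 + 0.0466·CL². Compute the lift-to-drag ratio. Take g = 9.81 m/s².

L/D = 10.8

In steady level flight, lift balances weight: W = mg = 850 × 9.81 = 8338.5 N.
Dynamic pressure q = 0.5 × 1.1 × 53.6² = 1580 Pa.
Required CL = L/(qS) = 8338.5/(1580·13.5) = 0.3909.
CD = 0.0292 + 0.0466 × 0.3909² = 0.03632.
L/D = CL/CD = 0.3909 / 0.03632 = 10.8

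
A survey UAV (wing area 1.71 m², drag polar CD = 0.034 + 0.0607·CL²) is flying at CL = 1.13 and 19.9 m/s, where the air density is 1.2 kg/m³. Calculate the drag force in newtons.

CD = 0.034 + 0.0607 × 1.13² = 0.1115
D = ½ρv²S·CD = ½ × 1.2 × 19.9² × 1.71 × 0.1115 = 45.3 N

D = 45.3 N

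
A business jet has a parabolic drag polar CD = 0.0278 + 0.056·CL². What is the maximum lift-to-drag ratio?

(L/D)max = 12.7

For CD = CD0 + K·CL², (L/D)max occurs at CL* = √(CD0/K) and equals 1/(2√(K·CD0)).
(L/D)max = 1/(2√(0.056 × 0.0278)) = 1/(2 × 0.03946) = 12.7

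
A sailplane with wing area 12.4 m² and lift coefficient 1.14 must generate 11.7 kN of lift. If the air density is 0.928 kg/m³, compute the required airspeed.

L = ½ρv²S·CL ⇒ v = √(2L/(ρ·S·CL))
v = √(2 × 11700 / (0.928 × 12.4 × 1.14)) = √1784 = 42.2 m/s

v = 42.2 m/s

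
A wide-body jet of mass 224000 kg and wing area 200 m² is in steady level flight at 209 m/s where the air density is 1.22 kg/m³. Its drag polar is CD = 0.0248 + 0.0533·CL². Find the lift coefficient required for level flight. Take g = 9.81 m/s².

Level flight ⇒ L = W = m·g = 224000 × 9.81 = 2.1974×10^6 N.
q = ½ρv² = ½ × 1.22 × 209² = 26650 Pa.
CL = 2W/(ρv²S) = 2×2.1974×10^6/(1.22×209²×200) = 0.4123.

CL = 0.412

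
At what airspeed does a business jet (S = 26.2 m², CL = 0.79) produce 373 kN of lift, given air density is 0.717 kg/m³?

v = 224 m/s

L = ½ρv²S·CL ⇒ v = √(2L/(ρ·S·CL))
v = √(2 × 3.73×10^5 / (0.717 × 26.2 × 0.79)) = √50270 = 224 m/s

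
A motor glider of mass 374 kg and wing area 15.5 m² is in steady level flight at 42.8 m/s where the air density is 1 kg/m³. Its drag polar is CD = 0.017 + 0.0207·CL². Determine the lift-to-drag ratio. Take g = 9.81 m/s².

L/D = 14.1

Level flight ⇒ L = W = m·g = 374 × 9.81 = 3668.9 N.
q = ½ρv² = ½ × 1 × 42.8² = 915.9 Pa.
Required CL = L/(qS) = 3668.9/(915.9·15.5) = 0.2584.
CD = 0.017 + 0.0207 × 0.2584² = 0.01838.
L/D = CL/CD = 0.2584 / 0.01838 = 14.1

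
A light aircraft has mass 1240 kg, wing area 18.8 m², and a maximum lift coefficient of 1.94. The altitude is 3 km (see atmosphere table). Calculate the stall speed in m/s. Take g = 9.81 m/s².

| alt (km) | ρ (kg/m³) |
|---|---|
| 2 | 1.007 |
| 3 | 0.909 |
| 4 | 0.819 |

V_stall = 27.1 m/s

At 3 km, from the table: ρ = 0.909 kg/m³.
Weight W = mg = 1240 × 9.81 = 12160 N.
V_stall = √(2W/(ρ·S·CL,max)) = √(2 × 12160 / (0.909 × 18.8 × 1.94))
V_stall = √733.8 = 27.1 m/s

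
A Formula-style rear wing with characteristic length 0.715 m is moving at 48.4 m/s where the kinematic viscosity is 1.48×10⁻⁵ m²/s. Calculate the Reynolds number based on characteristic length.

Re = v·c/ν = 48.4 × 0.715 / (1.48×10⁻⁵) = 2.34×10^6

Re = 2.34×10^6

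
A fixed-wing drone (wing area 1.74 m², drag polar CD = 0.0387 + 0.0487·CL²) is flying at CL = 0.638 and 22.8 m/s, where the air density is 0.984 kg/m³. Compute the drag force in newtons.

CD = 0.0387 + 0.0487 × 0.638² = 0.05852
D = ½ρv²S·CD = ½ × 0.984 × 22.8² × 1.74 × 0.05852 = 26 N

D = 26 N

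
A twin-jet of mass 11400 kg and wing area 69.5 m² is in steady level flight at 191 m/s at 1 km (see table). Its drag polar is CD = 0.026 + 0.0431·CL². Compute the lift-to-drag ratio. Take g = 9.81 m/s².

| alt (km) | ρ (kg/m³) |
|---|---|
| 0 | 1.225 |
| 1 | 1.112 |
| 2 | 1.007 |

L/D = 3.02

At 1 km, from the table: ρ = 1.112 kg/m³.
In steady level flight, lift balances weight: W = mg = 11400 × 9.81 = 1.1183×10^5 N.
q = ½ρv² = ½ × 1.112 × 191² = 20280 Pa.
CL = 2W/(ρv²S) = 2×1.1183×10^5/(1.112×191²×69.5) = 0.07933.
CD = 0.026 + 0.0431 × 0.07933² = 0.02627.
L/D = CL/CD = 0.07933 / 0.02627 = 3.02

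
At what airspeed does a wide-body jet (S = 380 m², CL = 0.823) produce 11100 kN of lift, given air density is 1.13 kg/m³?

v = 251 m/s

L = ½ρv²S·CL ⇒ v = √(2L/(ρ·S·CL))
v = √(2 × 1.11×10^7 / (1.13 × 380 × 0.823)) = √62820 = 251 m/s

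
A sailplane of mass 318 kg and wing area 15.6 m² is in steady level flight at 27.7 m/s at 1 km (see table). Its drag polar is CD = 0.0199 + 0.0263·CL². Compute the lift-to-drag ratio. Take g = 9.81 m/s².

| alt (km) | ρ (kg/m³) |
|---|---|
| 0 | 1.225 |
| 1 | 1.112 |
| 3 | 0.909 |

L/D = 18.3

At 1 km, from the table: ρ = 1.112 kg/m³.
Weight W = mg = 318 × 9.81 = 3119.6 N; in level flight L = W.
q = ½ρv² = ½ × 1.112 × 27.7² = 426.6 Pa.
Required CL = L/(qS) = 3119.6/(426.6·15.6) = 0.4687.
CD = 0.0199 + 0.0263 × 0.4687² = 0.02568.
L/D = CL/CD = 0.4687 / 0.02568 = 18.3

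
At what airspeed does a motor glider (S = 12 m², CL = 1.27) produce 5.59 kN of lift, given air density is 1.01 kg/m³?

v = 27 m/s

L = ½ρv²S·CL ⇒ v = √(2L/(ρ·S·CL))
v = √(2 × 5590 / (1.01 × 12 × 1.27)) = √726.3 = 27 m/s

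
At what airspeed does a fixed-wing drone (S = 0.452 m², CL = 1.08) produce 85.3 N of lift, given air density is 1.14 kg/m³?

v = 17.5 m/s

L = ½ρv²S·CL ⇒ v = √(2L/(ρ·S·CL))
v = √(2 × 85.3 / (1.14 × 0.452 × 1.08)) = √306.6 = 17.5 m/s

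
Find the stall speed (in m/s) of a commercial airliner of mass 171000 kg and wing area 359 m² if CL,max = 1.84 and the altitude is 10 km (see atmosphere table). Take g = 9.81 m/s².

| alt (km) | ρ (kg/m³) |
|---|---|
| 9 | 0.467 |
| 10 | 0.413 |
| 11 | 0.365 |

At 10 km, from the table: ρ = 0.413 kg/m³.
Weight W = mg = 171000 × 9.81 = 1.678×10^6 N.
From L = ½ρV²S·CL,max = W: V_stall = √(2W/(ρSCL,max)) = √(2·1.678×10^6/(0.413·359·1.84))
V_stall = √12300 = 111 m/s

V_stall = 111 m/s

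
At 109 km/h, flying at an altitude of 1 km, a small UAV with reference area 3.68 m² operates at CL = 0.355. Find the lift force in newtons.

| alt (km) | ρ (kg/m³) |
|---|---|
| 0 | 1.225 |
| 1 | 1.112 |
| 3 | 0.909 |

L = 666 N

At 1 km, from the table: ρ = 1.112 kg/m³.
Convert speed: v = 109 km/h ÷ 3.6 = 30.28 m/s.
L = ½ρv²S·CL = ½ × 1.112 × 30.28² × 3.68 × 0.355 = 666 N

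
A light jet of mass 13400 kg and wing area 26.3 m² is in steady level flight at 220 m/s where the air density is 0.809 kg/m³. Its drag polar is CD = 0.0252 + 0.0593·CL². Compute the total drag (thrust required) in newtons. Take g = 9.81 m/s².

In steady level flight, lift balances weight: W = mg = 13400 × 9.81 = 1.3145×10^5 N.
q = ½ρv² = ½ × 0.809 × 220² = 19580 Pa.
CL = W/(q·S) = 1.3145×10^5 / (19580 × 26.3) = 0.2553.
CD = 0.0252 + 0.0593 × 0.2553² = 0.02907.
D = q·S·CD = 19580 × 26.3 × 0.02907 = 14970 N

D = 15000 N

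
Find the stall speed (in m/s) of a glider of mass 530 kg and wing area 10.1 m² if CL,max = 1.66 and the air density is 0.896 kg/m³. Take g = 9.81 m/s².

Stall occurs when L = W at CL,max. W = mg = 530 × 9.81 = 5199 N.
From L = ½ρV²S·CL,max = W: V_stall = √(2W/(ρSCL,max)) = √(2·5199/(0.896·10.1·1.66))
V_stall = √692.2 = 26.3 m/s

V_stall = 26.3 m/s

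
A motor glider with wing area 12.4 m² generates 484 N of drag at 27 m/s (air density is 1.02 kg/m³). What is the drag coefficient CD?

From D = ½ρv²S·CD, rearranging gives CD = 2D/(ρv²S).
CD = 2 × 484 / (1.02 × 27² × 12.4) = 0.105

CD = 0.105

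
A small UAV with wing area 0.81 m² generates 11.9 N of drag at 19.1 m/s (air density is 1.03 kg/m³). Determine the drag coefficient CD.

CD = 0.0782

From D = ½ρv²S·CD, rearranging gives CD = 2D/(ρv²S).
CD = 2 × 11.9 / (1.03 × 19.1² × 0.81) = 0.0782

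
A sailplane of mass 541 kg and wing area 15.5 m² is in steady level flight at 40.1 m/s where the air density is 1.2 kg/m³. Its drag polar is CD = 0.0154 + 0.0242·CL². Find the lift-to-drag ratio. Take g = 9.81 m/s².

Level flight ⇒ L = W = m·g = 541 × 9.81 = 5307.2 N.
q = ½ρv² = ½ × 1.2 × 40.1² = 964.8 Pa.
CL = W/(q·S) = 5307.2 / (964.8 × 15.5) = 0.3549.
CD = 0.0154 + 0.0242 × 0.3549² = 0.01845.
L/D = CL/CD = 0.3549 / 0.01845 = 19.2

L/D = 19.2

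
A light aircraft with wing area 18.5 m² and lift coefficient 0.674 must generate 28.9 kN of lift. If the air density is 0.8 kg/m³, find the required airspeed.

L = ½ρv²S·CL ⇒ v = √(2L/(ρ·S·CL))
v = √(2 × 28900 / (0.8 × 18.5 × 0.674)) = √5794 = 76.1 m/s

v = 76.1 m/s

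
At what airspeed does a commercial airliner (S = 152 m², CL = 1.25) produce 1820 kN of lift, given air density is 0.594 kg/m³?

v = 180 m/s

L = ½ρv²S·CL ⇒ v = √(2L/(ρ·S·CL))
v = √(2 × 1.82×10^6 / (0.594 × 152 × 1.25)) = √32250 = 180 m/s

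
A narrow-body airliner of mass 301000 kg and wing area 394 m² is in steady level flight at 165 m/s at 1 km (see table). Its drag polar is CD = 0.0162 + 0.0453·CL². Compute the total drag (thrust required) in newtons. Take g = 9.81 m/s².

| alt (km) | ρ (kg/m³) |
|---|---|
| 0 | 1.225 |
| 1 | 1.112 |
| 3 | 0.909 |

At 1 km, from the table: ρ = 1.112 kg/m³.
In steady level flight, lift balances weight: W = mg = 301000 × 9.81 = 2.9528×10^6 N.
Dynamic pressure q = 0.5 × 1.112 × 165² = 15140 Pa.
CL = 2W/(ρv²S) = 2×2.9528×10^6/(1.112×165²×394) = 0.4951.
CD = 0.0162 + 0.0453 × 0.4951² = 0.0273.
D = q·S·CD = 15140 × 394 × 0.0273 = 1.628×10^5 N

D = 1.63×10^5 N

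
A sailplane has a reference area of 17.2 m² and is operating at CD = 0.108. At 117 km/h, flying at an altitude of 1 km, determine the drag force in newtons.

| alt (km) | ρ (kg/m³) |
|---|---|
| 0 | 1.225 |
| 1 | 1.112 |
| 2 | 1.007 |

At 1 km, from the table: ρ = 1.112 kg/m³.
Convert speed: v = 117 km/h ÷ 3.6 = 32.5 m/s.
D = ½ρv²S·CD = ½ × 1.112 × 32.5² × 17.2 × 0.108 = 1090 N

D = 1090 N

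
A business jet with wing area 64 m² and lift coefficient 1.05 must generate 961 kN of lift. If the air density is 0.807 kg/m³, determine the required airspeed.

v = 188 m/s

L = ½ρv²S·CL ⇒ v = √(2L/(ρ·S·CL))
v = √(2 × 9.61×10^5 / (0.807 × 64 × 1.05)) = √35440 = 188 m/s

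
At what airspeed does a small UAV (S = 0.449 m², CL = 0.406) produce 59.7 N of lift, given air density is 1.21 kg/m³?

v = 23.3 m/s

L = ½ρv²S·CL ⇒ v = √(2L/(ρ·S·CL))
v = √(2 × 59.7 / (1.21 × 0.449 × 0.406)) = √541.3 = 23.3 m/s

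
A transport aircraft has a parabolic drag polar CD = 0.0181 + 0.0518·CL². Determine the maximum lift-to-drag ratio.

(L/D)max = 16.3

For CD = CD0 + K·CL², (L/D)max occurs at CL* = √(CD0/K) and equals 1/(2√(K·CD0)).
(L/D)max = 1/(2√(0.0518 × 0.0181)) = 1/(2 × 0.03062) = 16.3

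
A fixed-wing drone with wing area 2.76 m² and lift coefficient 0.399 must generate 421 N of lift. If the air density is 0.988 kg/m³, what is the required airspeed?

v = 27.8 m/s

L = ½ρv²S·CL ⇒ v = √(2L/(ρ·S·CL))
v = √(2 × 421 / (0.988 × 2.76 × 0.399)) = √773.9 = 27.8 m/s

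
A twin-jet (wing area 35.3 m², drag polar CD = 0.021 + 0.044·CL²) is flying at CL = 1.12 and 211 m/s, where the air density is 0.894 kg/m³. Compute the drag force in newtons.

D = 53500 N

CD = 0.021 + 0.044 × 1.12² = 0.07619
D = ½ρv²S·CD = ½ × 0.894 × 211² × 35.3 × 0.07619 = 53500 N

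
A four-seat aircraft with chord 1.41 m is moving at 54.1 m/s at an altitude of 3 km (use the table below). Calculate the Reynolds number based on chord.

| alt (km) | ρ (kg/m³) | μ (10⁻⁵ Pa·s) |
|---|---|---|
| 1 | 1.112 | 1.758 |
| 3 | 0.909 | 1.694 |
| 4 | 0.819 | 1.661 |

At 3 km, from the table: ρ = 0.909 kg/m³, μ = 1.694×10⁻⁵ Pa·s.
Re = ρ·v·c/μ = 0.909 × 54.1 × 1.41 / (1.694×10⁻⁵) = 4.09×10^6

Re = 4.09×10^6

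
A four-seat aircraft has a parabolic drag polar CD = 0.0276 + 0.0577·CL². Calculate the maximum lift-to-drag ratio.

For CD = CD0 + K·CL², (L/D)max occurs at CL* = √(CD0/K) and equals 1/(2√(K·CD0)).
(L/D)max = 1/(2√(0.0577 × 0.0276)) = 1/(2 × 0.03991) = 12.5

(L/D)max = 12.5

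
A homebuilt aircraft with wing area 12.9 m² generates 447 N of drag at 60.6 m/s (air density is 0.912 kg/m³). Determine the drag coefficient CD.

CD = 0.0207

From D = ½ρv²S·CD, rearranging gives CD = 2D/(ρv²S).
CD = 2 × 447 / (0.912 × 60.6² × 12.9) = 0.0207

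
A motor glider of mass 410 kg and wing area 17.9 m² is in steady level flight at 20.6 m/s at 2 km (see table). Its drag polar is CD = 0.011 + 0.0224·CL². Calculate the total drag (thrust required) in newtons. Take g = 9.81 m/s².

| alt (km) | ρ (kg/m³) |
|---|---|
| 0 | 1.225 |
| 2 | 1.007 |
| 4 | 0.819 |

At 2 km, from the table: ρ = 1.007 kg/m³.
In steady level flight, lift balances weight: W = mg = 410 × 9.81 = 4022.1 N.
Dynamic pressure q = 0.5 × 1.007 × 20.6² = 213.7 Pa.
CL = 2W/(ρv²S) = 2×4022.1/(1.007×20.6²×17.9) = 1.052.
CD = 0.011 + 0.0224 × 1.052² = 0.03577.
D = q·S·CD = 213.7 × 17.9 × 0.03577 = 136.8 N

D = 137 N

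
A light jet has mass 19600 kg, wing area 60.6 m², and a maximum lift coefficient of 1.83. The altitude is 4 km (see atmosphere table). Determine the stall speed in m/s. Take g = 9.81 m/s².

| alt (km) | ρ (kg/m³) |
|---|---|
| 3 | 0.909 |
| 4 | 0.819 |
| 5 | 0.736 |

V_stall = 65.1 m/s

At 4 km, from the table: ρ = 0.819 kg/m³.
Weight W = mg = 19600 × 9.81 = 1.923×10^5 N.
From L = ½ρV²S·CL,max = W: V_stall = √(2W/(ρSCL,max)) = √(2·1.923×10^5/(0.819·60.6·1.83))
V_stall = √4234 = 65.1 m/s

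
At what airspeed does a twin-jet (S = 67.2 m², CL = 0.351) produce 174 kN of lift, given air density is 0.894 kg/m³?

v = 128 m/s

L = ½ρv²S·CL ⇒ v = √(2L/(ρ·S·CL))
v = √(2 × 1.74×10^5 / (0.894 × 67.2 × 0.351)) = √16500 = 128 m/s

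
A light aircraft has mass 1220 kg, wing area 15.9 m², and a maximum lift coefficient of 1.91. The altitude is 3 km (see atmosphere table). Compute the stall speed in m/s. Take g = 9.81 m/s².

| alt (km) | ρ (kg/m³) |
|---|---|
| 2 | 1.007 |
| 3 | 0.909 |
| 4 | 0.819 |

V_stall = 29.4 m/s

At 3 km, from the table: ρ = 0.909 kg/m³.
At stall, lift equals weight: L = W = m·g = 1220 × 9.81 = 11970 N.
From L = ½ρV²S·CL,max = W: V_stall = √(2W/(ρSCL,max)) = √(2·11970/(0.909·15.9·1.91))
V_stall = √867.1 = 29.4 m/s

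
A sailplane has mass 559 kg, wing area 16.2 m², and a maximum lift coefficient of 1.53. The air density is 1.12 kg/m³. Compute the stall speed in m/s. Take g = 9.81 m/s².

At stall, lift equals weight: L = W = m·g = 559 × 9.81 = 5484 N.
From L = ½ρV²S·CL,max = W: V_stall = √(2W/(ρSCL,max)) = √(2·5484/(1.12·16.2·1.53))
V_stall = √395.1 = 19.9 m/s

V_stall = 19.9 m/s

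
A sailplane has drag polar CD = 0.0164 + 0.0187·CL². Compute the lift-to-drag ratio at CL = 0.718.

L/D = 27.6

CD = 0.0164 + 0.0187 × 0.718² = 0.02604
L/D = CL/CD = 0.718 / 0.02604 = 27.6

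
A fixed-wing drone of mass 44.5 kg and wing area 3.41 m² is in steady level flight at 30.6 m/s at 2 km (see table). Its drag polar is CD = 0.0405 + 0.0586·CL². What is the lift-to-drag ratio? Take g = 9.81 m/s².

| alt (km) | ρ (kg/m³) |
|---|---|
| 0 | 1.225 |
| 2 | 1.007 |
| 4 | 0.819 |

At 2 km, from the table: ρ = 1.007 kg/m³.
In steady level flight, lift balances weight: W = mg = 44.5 × 9.81 = 436.55 N.
q = ½ρv² = ½ × 1.007 × 30.6² = 471.5 Pa.
CL = W/(q·S) = 436.55 / (471.5 × 3.41) = 0.2715.
CD = 0.0405 + 0.0586 × 0.2715² = 0.04482.
L/D = CL/CD = 0.2715 / 0.04482 = 6.06

L/D = 6.06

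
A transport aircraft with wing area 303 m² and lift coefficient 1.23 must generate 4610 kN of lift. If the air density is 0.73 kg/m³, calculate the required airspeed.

v = 184 m/s

L = ½ρv²S·CL ⇒ v = √(2L/(ρ·S·CL))
v = √(2 × 4.61×10^6 / (0.73 × 303 × 1.23)) = √33890 = 184 m/s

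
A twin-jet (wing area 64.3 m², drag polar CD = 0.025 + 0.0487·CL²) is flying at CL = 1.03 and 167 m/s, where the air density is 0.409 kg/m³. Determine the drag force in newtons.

D = 28100 N

CD = 0.025 + 0.0487 × 1.03² = 0.07667
D = ½ρv²S·CD = ½ × 0.409 × 167² × 64.3 × 0.07667 = 28100 N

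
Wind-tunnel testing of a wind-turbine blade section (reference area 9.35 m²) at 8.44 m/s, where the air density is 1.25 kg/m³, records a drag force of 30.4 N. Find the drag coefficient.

From D = ½ρv²S·CD, rearranging gives CD = 2D/(ρv²S).
CD = 2 × 30.4 / (1.25 × 8.44² × 9.35) = 0.073

CD = 0.073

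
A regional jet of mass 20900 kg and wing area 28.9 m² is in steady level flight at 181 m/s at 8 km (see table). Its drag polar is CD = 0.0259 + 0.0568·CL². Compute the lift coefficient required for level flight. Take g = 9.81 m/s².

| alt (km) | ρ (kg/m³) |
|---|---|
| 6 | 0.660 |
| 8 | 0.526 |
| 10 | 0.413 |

CL = 0.823

At 8 km, from the table: ρ = 0.526 kg/m³.
In steady level flight, lift balances weight: W = mg = 20900 × 9.81 = 2.0503×10^5 N.
q = ½ρv² = ½ × 0.526 × 181² = 8616 Pa.
CL = 2W/(ρv²S) = 2×2.0503×10^5/(0.526×181²×28.9) = 0.8234.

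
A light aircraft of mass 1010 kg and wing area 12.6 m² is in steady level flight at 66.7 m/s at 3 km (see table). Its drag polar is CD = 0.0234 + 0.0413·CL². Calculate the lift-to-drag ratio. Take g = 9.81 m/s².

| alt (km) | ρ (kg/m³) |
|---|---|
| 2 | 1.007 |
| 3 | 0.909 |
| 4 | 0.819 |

L/D = 13.1

At 3 km, from the table: ρ = 0.909 kg/m³.
In steady level flight, lift balances weight: W = mg = 1010 × 9.81 = 9908.1 N.
q = ½ρv² = ½ × 0.909 × 66.7² = 2022 Pa.
CL = W/(q·S) = 9908.1 / (2022 × 12.6) = 0.3889.
CD = 0.0234 + 0.0413 × 0.3889² = 0.02965.
L/D = CL/CD = 0.3889 / 0.02965 = 13.1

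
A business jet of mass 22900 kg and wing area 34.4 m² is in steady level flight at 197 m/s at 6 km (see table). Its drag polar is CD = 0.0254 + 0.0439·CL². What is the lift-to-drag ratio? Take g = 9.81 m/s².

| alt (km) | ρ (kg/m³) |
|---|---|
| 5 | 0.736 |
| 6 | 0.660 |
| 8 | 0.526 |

At 6 km, from the table: ρ = 0.660 kg/m³.
Weight W = mg = 22900 × 9.81 = 2.2465×10^5 N; in level flight L = W.
q = ½ρv² = ½ × 0.66 × 197² = 12810 Pa.
CL = W/(q·S) = 2.2465×10^5 / (12810 × 34.4) = 0.5099.
CD = 0.0254 + 0.0439 × 0.5099² = 0.03681.
L/D = CL/CD = 0.5099 / 0.03681 = 13.9

L/D = 13.9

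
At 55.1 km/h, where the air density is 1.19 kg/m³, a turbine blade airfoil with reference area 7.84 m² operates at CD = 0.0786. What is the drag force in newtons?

D = 85.9 N

Convert speed: v = 55.1 km/h ÷ 3.6 = 15.31 m/s.
Dynamic pressure q = ½ρv² = ½ × 1.19 × 15.31² = 139.4 Pa.
D = q·S·CD = 139.4 × 7.84 × 0.0786 = 85.9 N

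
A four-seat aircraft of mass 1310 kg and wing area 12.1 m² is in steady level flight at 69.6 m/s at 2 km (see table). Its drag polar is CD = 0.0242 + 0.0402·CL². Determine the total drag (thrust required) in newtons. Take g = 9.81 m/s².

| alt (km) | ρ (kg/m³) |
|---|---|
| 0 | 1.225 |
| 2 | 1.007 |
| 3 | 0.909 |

At 2 km, from the table: ρ = 1.007 kg/m³.
Level flight ⇒ L = W = m·g = 1310 × 9.81 = 12851 N.
Dynamic pressure q = 0.5 × 1.007 × 69.6² = 2439 Pa.
CL = 2W/(ρv²S) = 2×12851/(1.007×69.6²×12.1) = 0.4354.
CD = 0.0242 + 0.0402 × 0.4354² = 0.03182.
D = q·S·CD = 2439 × 12.1 × 0.03182 = 939.2 N

D = 939 N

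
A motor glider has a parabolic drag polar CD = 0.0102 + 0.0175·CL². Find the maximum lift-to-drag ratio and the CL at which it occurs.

(L/D)max = 37.4, at CL = 0.763

For CD = CD0 + K·CL², (L/D)max occurs at CL* = √(CD0/K) and equals 1/(2√(K·CD0)).
(L/D)max = 1/(2√(0.0175 × 0.0102)) = 1/(2 × 0.01336) = 37.4
CL* = √(0.0102/0.0175) = 0.763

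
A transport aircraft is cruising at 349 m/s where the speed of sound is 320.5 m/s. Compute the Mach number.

M = v/a = 349 / 320.5 = 1.09

M = 1.09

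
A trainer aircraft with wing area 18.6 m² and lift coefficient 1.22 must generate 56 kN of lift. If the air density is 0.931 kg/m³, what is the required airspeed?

L = ½ρv²S·CL ⇒ v = √(2L/(ρ·S·CL))
v = √(2 × 56000 / (0.931 × 18.6 × 1.22)) = √5301 = 72.8 m/s

v = 72.8 m/s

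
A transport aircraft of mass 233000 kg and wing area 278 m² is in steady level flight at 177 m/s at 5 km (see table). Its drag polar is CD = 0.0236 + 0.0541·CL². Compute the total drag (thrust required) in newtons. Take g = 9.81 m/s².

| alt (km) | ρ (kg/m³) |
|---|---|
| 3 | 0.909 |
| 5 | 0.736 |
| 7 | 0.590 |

At 5 km, from the table: ρ = 0.736 kg/m³.
In steady level flight, lift balances weight: W = mg = 233000 × 9.81 = 2.2857×10^6 N.
Dynamic pressure q = 0.5 × 0.736 × 177² = 11530 Pa.
CL = W/(q·S) = 2.2857×10^6 / (11530 × 278) = 0.7132.
CD = 0.0236 + 0.0541 × 0.7132² = 0.05111.
D = q·S·CD = 11530 × 278 × 0.05111 = 1.638×10^5 N

D = 1.64×10^5 N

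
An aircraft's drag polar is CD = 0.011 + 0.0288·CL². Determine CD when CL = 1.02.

CD = 0.011 + 0.0288 × 1.02² = 0.011 + 0.02996 = 0.041

CD = 0.041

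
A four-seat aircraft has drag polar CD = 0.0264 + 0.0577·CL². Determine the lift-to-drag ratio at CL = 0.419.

L/D = 11.5

CD = 0.0264 + 0.0577 × 0.419² = 0.03653
L/D = CL/CD = 0.419 / 0.03653 = 11.5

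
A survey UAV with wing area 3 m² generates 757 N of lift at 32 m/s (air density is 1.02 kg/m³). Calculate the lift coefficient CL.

CL = 0.483

From L = ½ρv²S·CL, rearranging gives CL = 2L/(ρv²S).
CL = 2 × 757 / (1.02 × 32² × 3) = 0.483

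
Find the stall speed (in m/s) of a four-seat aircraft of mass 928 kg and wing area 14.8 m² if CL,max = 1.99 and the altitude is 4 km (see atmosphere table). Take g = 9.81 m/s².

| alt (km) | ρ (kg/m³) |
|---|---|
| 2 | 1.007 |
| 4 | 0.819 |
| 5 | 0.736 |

At 4 km, from the table: ρ = 0.819 kg/m³.
Stall occurs when L = W at CL,max. W = mg = 928 × 9.81 = 9104 N.
V_stall = √(2W/(ρ·S·CL,max)) = √(2 × 9104 / (0.819 × 14.8 × 1.99))
V_stall = √754.8 = 27.5 m/s

V_stall = 27.5 m/s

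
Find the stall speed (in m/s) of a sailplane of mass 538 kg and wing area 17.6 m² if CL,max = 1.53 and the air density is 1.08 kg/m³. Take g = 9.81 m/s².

At stall, lift equals weight: L = W = m·g = 538 × 9.81 = 5278 N.
From L = ½ρV²S·CL,max = W: V_stall = √(2W/(ρSCL,max)) = √(2·5278/(1.08·17.6·1.53))
V_stall = √363 = 19.1 m/s

V_stall = 19.1 m/s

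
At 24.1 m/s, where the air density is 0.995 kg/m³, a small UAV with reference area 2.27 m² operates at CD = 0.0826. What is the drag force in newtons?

D = 54.2 N

Dynamic pressure q = ½ρv² = ½ × 0.995 × 24.1² = 289 Pa.
D = q·S·CD = 289 × 2.27 × 0.0826 = 54.2 N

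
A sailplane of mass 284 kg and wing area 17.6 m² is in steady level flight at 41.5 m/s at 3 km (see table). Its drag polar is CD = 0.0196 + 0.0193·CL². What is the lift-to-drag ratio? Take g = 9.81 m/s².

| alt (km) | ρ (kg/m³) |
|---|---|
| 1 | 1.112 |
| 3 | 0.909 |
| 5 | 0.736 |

At 3 km, from the table: ρ = 0.909 kg/m³.
Level flight ⇒ L = W = m·g = 284 × 9.81 = 2786 N.
Dynamic pressure q = 0.5 × 0.909 × 41.5² = 782.8 Pa.
Required CL = L/(qS) = 2786/(782.8·17.6) = 0.2022.
CD = 0.0196 + 0.0193 × 0.2022² = 0.02039.
L/D = CL/CD = 0.2022 / 0.02039 = 9.92

L/D = 9.92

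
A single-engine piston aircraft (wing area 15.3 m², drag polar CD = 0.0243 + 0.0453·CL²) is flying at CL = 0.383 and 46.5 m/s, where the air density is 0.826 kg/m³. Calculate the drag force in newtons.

CD = 0.0243 + 0.0453 × 0.383² = 0.03095
D = ½ρv²S·CD = ½ × 0.826 × 46.5² × 15.3 × 0.03095 = 423 N

D = 423 N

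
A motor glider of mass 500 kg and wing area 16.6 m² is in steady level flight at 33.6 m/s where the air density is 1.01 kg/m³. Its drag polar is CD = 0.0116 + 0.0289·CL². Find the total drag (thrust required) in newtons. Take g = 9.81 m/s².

Level flight ⇒ L = W = m·g = 500 × 9.81 = 4905 N.
q = ½ρv² = ½ × 1.01 × 33.6² = 570.1 Pa.
CL = 2W/(ρv²S) = 2×4905/(1.01×33.6²×16.6) = 0.5183.
CD = 0.0116 + 0.0289 × 0.5183² = 0.01936.
D = q·S·CD = 570.1 × 16.6 × 0.01936 = 183.3 N

D = 183 N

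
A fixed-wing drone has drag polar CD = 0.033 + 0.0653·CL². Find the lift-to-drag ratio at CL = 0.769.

CD = 0.033 + 0.0653 × 0.769² = 0.07162
L/D = CL/CD = 0.769 / 0.07162 = 10.7

L/D = 10.7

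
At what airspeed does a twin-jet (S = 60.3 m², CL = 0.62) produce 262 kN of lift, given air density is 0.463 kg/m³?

L = ½ρv²S·CL ⇒ v = √(2L/(ρ·S·CL))
v = √(2 × 2.62×10^5 / (0.463 × 60.3 × 0.62)) = √30270 = 174 m/s

v = 174 m/s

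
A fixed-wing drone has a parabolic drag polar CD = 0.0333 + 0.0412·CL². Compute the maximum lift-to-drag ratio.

For CD = CD0 + K·CL², (L/D)max occurs at CL* = √(CD0/K) and equals 1/(2√(K·CD0)).
(L/D)max = 1/(2√(0.0412 × 0.0333)) = 1/(2 × 0.03704) = 13.5

(L/D)max = 13.5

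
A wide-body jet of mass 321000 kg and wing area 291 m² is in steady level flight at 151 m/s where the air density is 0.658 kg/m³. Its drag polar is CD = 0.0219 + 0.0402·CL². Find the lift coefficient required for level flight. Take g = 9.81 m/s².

Level flight ⇒ L = W = m·g = 321000 × 9.81 = 3.149×10^6 N.
q = ½ρv² = ½ × 0.658 × 151² = 7502 Pa.
Required CL = L/(qS) = 3.149×10^6/(7502·291) = 1.443.

CL = 1.44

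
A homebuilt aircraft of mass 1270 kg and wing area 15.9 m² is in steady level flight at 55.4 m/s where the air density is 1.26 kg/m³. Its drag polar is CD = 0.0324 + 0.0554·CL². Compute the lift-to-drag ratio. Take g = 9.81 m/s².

In steady level flight, lift balances weight: W = mg = 1270 × 9.81 = 12459 N.
q = ½ρv² = ½ × 1.26 × 55.4² = 1934 Pa.
CL = 2W/(ρv²S) = 2×12459/(1.26×55.4²×15.9) = 0.4052.
CD = 0.0324 + 0.0554 × 0.4052² = 0.0415.
L/D = CL/CD = 0.4052 / 0.0415 = 9.77

L/D = 9.77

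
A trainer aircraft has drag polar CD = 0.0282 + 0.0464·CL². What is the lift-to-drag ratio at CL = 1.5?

CD = 0.0282 + 0.0464 × 1.5² = 0.1326
L/D = CL/CD = 1.5 / 0.1326 = 11.3

L/D = 11.3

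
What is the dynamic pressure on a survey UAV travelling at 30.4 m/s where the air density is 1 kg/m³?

q = 462 Pa

q = ½ρv² = ½ × 1 × 30.4² = 462 Pa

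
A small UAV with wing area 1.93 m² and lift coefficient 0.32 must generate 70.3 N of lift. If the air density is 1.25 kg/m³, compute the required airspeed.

v = 13.5 m/s

L = ½ρv²S·CL ⇒ v = √(2L/(ρ·S·CL))
v = √(2 × 70.3 / (1.25 × 1.93 × 0.32)) = √182.1 = 13.5 m/s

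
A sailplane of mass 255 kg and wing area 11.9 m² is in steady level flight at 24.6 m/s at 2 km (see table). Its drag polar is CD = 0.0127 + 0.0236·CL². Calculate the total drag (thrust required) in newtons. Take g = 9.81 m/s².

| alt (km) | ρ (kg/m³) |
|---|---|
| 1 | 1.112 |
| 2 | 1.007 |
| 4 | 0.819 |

D = 86.8 N

At 2 km, from the table: ρ = 1.007 kg/m³.
Level flight ⇒ L = W = m·g = 255 × 9.81 = 2501.6 N.
q = ½ρv² = ½ × 1.007 × 24.6² = 304.7 Pa.
CL = 2W/(ρv²S) = 2×2501.6/(1.007×24.6²×11.9) = 0.6899.
CD = 0.0127 + 0.0236 × 0.6899² = 0.02393.
D = q·S·CD = 304.7 × 11.9 × 0.02393 = 86.78 N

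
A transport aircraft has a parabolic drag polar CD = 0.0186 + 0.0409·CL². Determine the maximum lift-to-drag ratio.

(L/D)max = 18.1

For CD = CD0 + K·CL², (L/D)max occurs at CL* = √(CD0/K) and equals 1/(2√(K·CD0)).
(L/D)max = 1/(2√(0.0409 × 0.0186)) = 1/(2 × 0.02758) = 18.1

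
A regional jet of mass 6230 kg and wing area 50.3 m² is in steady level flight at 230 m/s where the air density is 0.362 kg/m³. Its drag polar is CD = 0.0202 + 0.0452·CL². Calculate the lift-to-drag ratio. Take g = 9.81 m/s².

L/D = 6.06

Level flight ⇒ L = W = m·g = 6230 × 9.81 = 61116 N.
Dynamic pressure q = 0.5 × 0.362 × 230² = 9575 Pa.
CL = 2W/(ρv²S) = 2×61116/(0.362×230²×50.3) = 0.1269.
CD = 0.0202 + 0.0452 × 0.1269² = 0.02093.
L/D = CL/CD = 0.1269 / 0.02093 = 6.06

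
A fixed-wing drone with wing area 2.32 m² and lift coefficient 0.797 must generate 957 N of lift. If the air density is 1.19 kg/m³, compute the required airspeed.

v = 29.5 m/s

L = ½ρv²S·CL ⇒ v = √(2L/(ρ·S·CL))
v = √(2 × 957 / (1.19 × 2.32 × 0.797)) = √869.9 = 29.5 m/s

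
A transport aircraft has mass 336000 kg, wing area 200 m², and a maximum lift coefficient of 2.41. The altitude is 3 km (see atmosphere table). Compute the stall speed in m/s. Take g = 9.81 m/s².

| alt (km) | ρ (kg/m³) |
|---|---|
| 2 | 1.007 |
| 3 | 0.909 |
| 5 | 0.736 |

At 3 km, from the table: ρ = 0.909 kg/m³.
Stall occurs when L = W at CL,max. W = mg = 336000 × 9.81 = 3.296×10^6 N.
From L = ½ρV²S·CL,max = W: V_stall = √(2W/(ρSCL,max)) = √(2·3.296×10^6/(0.909·200·2.41))
V_stall = √15050 = 123 m/s

V_stall = 123 m/s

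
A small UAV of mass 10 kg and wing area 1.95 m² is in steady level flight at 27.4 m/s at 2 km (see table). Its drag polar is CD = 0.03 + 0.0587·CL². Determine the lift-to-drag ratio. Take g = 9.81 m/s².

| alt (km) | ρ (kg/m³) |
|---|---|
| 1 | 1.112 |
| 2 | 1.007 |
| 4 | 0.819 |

L/D = 4.29

At 2 km, from the table: ρ = 1.007 kg/m³.
In steady level flight, lift balances weight: W = mg = 10 × 9.81 = 98.1 N.
q = ½ρv² = ½ × 1.007 × 27.4² = 378 Pa.
CL = W/(q·S) = 98.1 / (378 × 1.95) = 0.1331.
CD = 0.03 + 0.0587 × 0.1331² = 0.03104.
L/D = CL/CD = 0.1331 / 0.03104 = 4.29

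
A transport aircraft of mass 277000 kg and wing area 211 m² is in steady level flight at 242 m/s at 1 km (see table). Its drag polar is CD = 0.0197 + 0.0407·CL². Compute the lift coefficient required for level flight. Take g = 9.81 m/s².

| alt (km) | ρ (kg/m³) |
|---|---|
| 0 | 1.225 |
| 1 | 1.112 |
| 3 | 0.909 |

At 1 km, from the table: ρ = 1.112 kg/m³.
In steady level flight, lift balances weight: W = mg = 277000 × 9.81 = 2.7174×10^6 N.
Dynamic pressure q = 0.5 × 1.112 × 242² = 32560 Pa.
Required CL = L/(qS) = 2.7174×10^6/(32560·211) = 0.3955.

CL = 0.396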